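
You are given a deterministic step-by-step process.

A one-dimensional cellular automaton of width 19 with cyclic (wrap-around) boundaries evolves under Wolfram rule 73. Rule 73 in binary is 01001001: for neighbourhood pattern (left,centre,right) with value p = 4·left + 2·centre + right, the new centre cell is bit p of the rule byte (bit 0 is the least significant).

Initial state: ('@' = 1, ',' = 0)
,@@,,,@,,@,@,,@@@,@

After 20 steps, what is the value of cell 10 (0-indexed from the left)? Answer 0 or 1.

[0] ,@@,,,@,,@,@,,@@@,@
[1] ,@@,@,,,,,,,,,@,@,,
[2] ,@@,,,@@@@@@@,,,,,@
[3] ,@@,@,@,,,,,@,@@@,,
[4] ,@@,,,,,@@@,,,@,@,@
[5] ,@@,@@@,@,@,@,,,,,,
[6] ,@@,@,@,,,,,,,@@@@@
[7] ,@@,,,,,@@@@@,@,,,@
[8] ,@@,@@@,@,,,@,,,@,,
[9] ,@@,@,@,,,@,,,@,,,@
[10] ,@@,,,,,@,,,@,,,@,,
[11] ,@@,@@@,,,@,,,@,,,@
[12] ,@@,@,@,@,,,@,,,@,,
[13] ,@@,,,,,,,@,,,@,,,@
[14] ,@@,@@@@@,,,@,,,@,,
[15] ,@@,@,,,@,@,,,@,,,@
[16] ,@@,,,@,,,,,@,,,@,,
[17] ,@@,@,,,@@@,,,@,,,@
[18] ,@@,,,@,@,@,@,,,@,,
[19] ,@@,@,,,,,,,,,@,,,@
[20] ,@@,,,@@@@@@@,,,@,,

1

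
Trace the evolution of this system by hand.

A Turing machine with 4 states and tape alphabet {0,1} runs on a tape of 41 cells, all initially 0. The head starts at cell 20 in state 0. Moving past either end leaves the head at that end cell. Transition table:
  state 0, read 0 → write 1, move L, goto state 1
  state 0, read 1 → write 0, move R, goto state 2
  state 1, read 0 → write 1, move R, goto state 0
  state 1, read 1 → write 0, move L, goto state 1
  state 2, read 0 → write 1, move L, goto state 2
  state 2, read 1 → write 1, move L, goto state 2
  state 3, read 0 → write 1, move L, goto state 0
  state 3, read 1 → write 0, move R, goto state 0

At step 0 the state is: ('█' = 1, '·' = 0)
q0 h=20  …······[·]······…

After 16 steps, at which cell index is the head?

8

gen 0: q0 h=20  …······[·]······…
gen 1: q1 h=19  …······[·]█·····…
gen 2: q0 h=20  …·····█[█]······…
gen 3: q2 h=21  …····█·[·]······…
gen 4: q2 h=20  …·····█[·]█·····…
gen 5: q2 h=19  …······[█]██····…
gen 6: q2 h=18  …······[·]███···…
gen 7: q2 h=17  …······[·]████··…
gen 8: q2 h=16  …······[·]█████·…
gen 9: q2 h=15  …······[·]██████…
gen 10: q2 h=14  …······[·]██████…
gen 11: q2 h=13  …······[·]██████…
gen 12: q2 h=12  …······[·]██████…
gen 13: q2 h=11  …······[·]██████…
gen 14: q2 h=10  …······[·]██████…
gen 15: q2 h= 9  …······[·]██████…
gen 16: q2 h= 8  …······[·]██████…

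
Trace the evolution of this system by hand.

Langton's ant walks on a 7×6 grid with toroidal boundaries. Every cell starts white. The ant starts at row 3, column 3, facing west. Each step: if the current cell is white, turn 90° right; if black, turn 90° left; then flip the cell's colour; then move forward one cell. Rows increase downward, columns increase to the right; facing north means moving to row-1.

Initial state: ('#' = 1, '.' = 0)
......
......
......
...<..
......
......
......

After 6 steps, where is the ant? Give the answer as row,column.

4,2

[0] ......
......
......
...<..
......
......
......
[1] ......
......
...^..
...#..
......
......
......
[2] ......
......
...#>.
...#..
......
......
......
[3] ......
......
...##.
...#v.
......
......
......
[4] ......
......
...##.
...<#.
......
......
......
[5] ......
......
...##.
....#.
...v..
......
......
[6] ......
......
...##.
....#.
..<#..
......
......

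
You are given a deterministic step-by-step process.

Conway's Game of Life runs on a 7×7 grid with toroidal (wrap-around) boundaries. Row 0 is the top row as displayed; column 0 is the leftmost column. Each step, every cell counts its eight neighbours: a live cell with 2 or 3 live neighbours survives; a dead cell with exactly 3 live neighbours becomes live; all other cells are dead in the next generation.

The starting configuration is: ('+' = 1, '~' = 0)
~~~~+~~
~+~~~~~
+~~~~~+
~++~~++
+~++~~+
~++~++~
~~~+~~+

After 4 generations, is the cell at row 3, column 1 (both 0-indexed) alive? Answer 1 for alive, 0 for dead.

1

k=0  ~~~~+~~
~+~~~~~
+~~~~~+
~++~~++
+~++~~+
~++~++~
~~~+~~+
k=1  ~~~~~~~
+~~~~~~
~~+~~++
~~++~+~
~~~~~~~
~+~~++~
~~++~~~
k=2  ~~~~~~~
~~~~~~+
~++++++
~~+++++
~~++~+~
~~+++~~
~~+++~~
k=3  ~~~+~~~
+~+++~+
~+~~~~~
+~~~~~~
~+~~~~+
~+~~~+~
~~+~+~~
k=4  ~+~~~+~
+++++~~
~+++~~+
++~~~~~
~+~~~~+
+++~~+~
~~+++~~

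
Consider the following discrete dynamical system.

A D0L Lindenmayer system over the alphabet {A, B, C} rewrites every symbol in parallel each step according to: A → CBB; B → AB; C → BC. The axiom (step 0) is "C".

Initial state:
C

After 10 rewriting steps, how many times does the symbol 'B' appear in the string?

t=0: C
t=1: BC
t=2: ABBC
t=3: CBBABABBC
t=4: BCABABCBBABCBBABABBC
t=5: ABBCCBBABCBBABBCABABCBBABBCABABCBBABCBBABABBC
t=6: CBBABABBCBCABABCBBABBCABABCBBABABBCCBBABCBBABBCABABCBBABABBCCBBABCBBABBCABABCBBABBCABABCBBABCBBABABBC
t=7: BCABABCBBABCBBABABBCABBCCBBABCBBABBCABABCBBABABBCCBBABCBBA…ABBCABABCBBABABBCCBBABCBBABBCABABCBBABBCABABCBBABCBBABABBC  (len 227)
t=8: ABBCCBBABCBBABBCABABCBBABBCABABCBBABCBBABABBCCBBABABBCBCAB…ABBCABABCBBABABBCCBBABCBBABBCABABCBBABBCABABCBBABCBBABABBC  (len 510)
t=9: CBBABABBCBCABABCBBABBCABABCBBABABBCCBBABCBBABBCABABCBBABAB…ABBCABABCBBABABBCCBBABCBBABBCABABCBBABBCABABCBBABCBBABABBC  (len 1146)
t=10: BCABABCBBABCBBABABBCABBCCBBABCBBABBCABABCBBABABBCCBBABCBBA…ABBCABABCBBABABBCCBBABCBBABBCABABCBBABBCABABCBBABCBBABABBC  (len 2575)

1429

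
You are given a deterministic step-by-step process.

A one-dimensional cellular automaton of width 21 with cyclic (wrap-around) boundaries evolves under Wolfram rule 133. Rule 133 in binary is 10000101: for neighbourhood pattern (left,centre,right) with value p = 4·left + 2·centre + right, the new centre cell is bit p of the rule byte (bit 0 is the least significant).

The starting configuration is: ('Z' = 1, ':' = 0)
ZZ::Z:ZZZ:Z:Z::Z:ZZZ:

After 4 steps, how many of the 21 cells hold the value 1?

6

gen 0: ZZ::Z:ZZZ:Z:Z::Z:ZZZ:
gen 1: ::::Z::Z::Z:Z::Z::Z::
gen 2: ZZZ:Z::Z::Z:Z::Z::Z:Z
gen 3: ZZ::Z::Z::Z:Z::Z::Z::
gen 4: ::::Z::Z::Z:Z::Z::Z::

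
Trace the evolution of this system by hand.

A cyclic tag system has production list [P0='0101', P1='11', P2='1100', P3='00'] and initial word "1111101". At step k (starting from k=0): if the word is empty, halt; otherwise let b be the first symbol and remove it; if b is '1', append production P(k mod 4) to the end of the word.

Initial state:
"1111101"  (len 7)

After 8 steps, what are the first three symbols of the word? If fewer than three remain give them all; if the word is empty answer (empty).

101

gen 0: "1111101"  (len 7)
gen 1: "1111010101"  (len 10)
gen 2: "11101010111"  (len 11)
gen 3: "11010101111100"  (len 14)
gen 4: "101010111110000"  (len 15)
gen 5: "010101111100000101"  (len 18)
gen 6: "10101111100000101"  (len 17)
gen 7: "01011111000001011100"  (len 20)
gen 8: "1011111000001011100"  (len 19)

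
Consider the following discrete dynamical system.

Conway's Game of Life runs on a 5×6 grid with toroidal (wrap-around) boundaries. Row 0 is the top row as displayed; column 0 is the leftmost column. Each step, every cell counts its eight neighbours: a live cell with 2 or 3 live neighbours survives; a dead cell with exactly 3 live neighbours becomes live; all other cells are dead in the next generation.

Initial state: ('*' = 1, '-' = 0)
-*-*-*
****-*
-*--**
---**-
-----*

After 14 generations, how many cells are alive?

3

step 0: -*-*-*
****-*
-*--**
---**-
-----*
step 1: -*-*-*
---*--
-*----
*--*--
*-**-*
step 2: -*-*-*
*---*-
--*---
*--***
---*-*
step 3: --**-*
******
**----
*-**-*
---*--
step 4: -----*
------
------
*-****
**---*
step 5: -----*
------
---***
--***-
-***--
step 6: --*---
-----*
--*--*
-*---*
-*----
step 7: ------
------
----**
-**---
***---
step 8: -*----
------
------
--**-*
*-*---
step 9: -*----
------
------
-***--
*-**--
step 10: -**---
------
--*---
-*-*--
*--*--
step 11: -**---
-**---
--*---
-*-*--
*--*--
step 12: *--*--
---*--
---*--
-*-*--
*--*--
step 13: --***-
--***-
---**-
---**-
**-**-
step 14: ------
-----*
-----*
------
-*----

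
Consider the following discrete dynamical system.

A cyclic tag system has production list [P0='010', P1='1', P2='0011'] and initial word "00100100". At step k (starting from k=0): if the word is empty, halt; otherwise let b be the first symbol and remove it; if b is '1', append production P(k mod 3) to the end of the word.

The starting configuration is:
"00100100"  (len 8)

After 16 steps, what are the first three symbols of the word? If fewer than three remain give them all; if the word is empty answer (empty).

k=0  "00100100"  (len 8)
k=1  "0100100"  (len 7)
k=2  "100100"  (len 6)
k=3  "001000011"  (len 9)
k=4  "01000011"  (len 8)
k=5  "1000011"  (len 7)
k=6  "0000110011"  (len 10)
k=7  "000110011"  (len 9)
k=8  "00110011"  (len 8)
k=9  "0110011"  (len 7)
k=10  "110011"  (len 6)
k=11  "100111"  (len 6)
k=12  "001110011"  (len 9)
k=13  "01110011"  (len 8)
k=14  "1110011"  (len 7)
k=15  "1100110011"  (len 10)
k=16  "100110011010"  (len 12)

100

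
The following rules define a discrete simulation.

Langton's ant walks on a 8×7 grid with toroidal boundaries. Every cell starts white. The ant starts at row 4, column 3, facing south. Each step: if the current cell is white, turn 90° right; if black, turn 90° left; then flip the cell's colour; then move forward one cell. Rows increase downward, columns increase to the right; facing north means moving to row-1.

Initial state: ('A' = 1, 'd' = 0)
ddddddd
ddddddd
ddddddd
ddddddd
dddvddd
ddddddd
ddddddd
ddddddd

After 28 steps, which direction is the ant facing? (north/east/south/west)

south

t=0: ddddddd
ddddddd
ddddddd
ddddddd
dddvddd
ddddddd
ddddddd
ddddddd
t=1: ddddddd
ddddddd
ddddddd
ddddddd
dd<Addd
ddddddd
ddddddd
ddddddd
t=2: ddddddd
ddddddd
ddddddd
dd^dddd
ddAAddd
ddddddd
ddddddd
ddddddd
t=3: ddddddd
ddddddd
ddddddd
ddA>ddd
ddAAddd
ddddddd
ddddddd
ddddddd
t=4: ddddddd
ddddddd
ddddddd
ddAAddd
ddAvddd
ddddddd
ddddddd
ddddddd
t=5: ddddddd
ddddddd
ddddddd
ddAAddd
ddAd>dd
ddddddd
ddddddd
ddddddd
t=6: ddddddd
ddddddd
ddddddd
ddAAddd
ddAdAdd
ddddvdd
ddddddd
ddddddd
t=7: ddddddd
ddddddd
ddddddd
ddAAddd
ddAdAdd
ddd<Add
ddddddd
ddddddd
t=8: ddddddd
ddddddd
ddddddd
ddAAddd
ddA^Add
dddAAdd
ddddddd
ddddddd
t=9: ddddddd
ddddddd
ddddddd
ddAAddd
ddAA>dd
dddAAdd
ddddddd
ddddddd
t=10: ddddddd
ddddddd
ddddddd
ddAA^dd
ddAAddd
dddAAdd
ddddddd
ddddddd
t=11: ddddddd
ddddddd
ddddddd
ddAAA>d
ddAAddd
dddAAdd
ddddddd
ddddddd
t=12: ddddddd
ddddddd
ddddddd
ddAAAAd
ddAAdvd
dddAAdd
ddddddd
ddddddd
t=13: ddddddd
ddddddd
ddddddd
ddAAAAd
ddAA<Ad
dddAAdd
ddddddd
ddddddd
t=14: ddddddd
ddddddd
ddddddd
ddAA^Ad
ddAAAAd
dddAAdd
ddddddd
ddddddd
t=15: ddddddd
ddddddd
ddddddd
ddA<dAd
ddAAAAd
dddAAdd
ddddddd
ddddddd
t=16: ddddddd
ddddddd
ddddddd
ddAddAd
ddAvAAd
dddAAdd
ddddddd
ddddddd
t=17: ddddddd
ddddddd
ddddddd
ddAddAd
ddAd>Ad
dddAAdd
ddddddd
ddddddd
t=18: ddddddd
ddddddd
ddddddd
ddAd^Ad
ddAddAd
dddAAdd
ddddddd
ddddddd
t=19: ddddddd
ddddddd
ddddddd
ddAdA>d
ddAddAd
dddAAdd
ddddddd
ddddddd
t=20: ddddddd
ddddddd
ddddd^d
ddAdAdd
ddAddAd
dddAAdd
ddddddd
ddddddd
t=21: ddddddd
ddddddd
dddddA>
ddAdAdd
ddAddAd
dddAAdd
ddddddd
ddddddd
t=22: ddddddd
ddddddd
dddddAA
ddAdAdv
ddAddAd
dddAAdd
ddddddd
ddddddd
t=23: ddddddd
ddddddd
dddddAA
ddAdA<A
ddAddAd
dddAAdd
ddddddd
ddddddd
t=24: ddddddd
ddddddd
ddddd^A
ddAdAAA
ddAddAd
dddAAdd
ddddddd
ddddddd
t=25: ddddddd
ddddddd
dddd<dA
ddAdAAA
ddAddAd
dddAAdd
ddddddd
ddddddd
t=26: ddddddd
dddd^dd
ddddAdA
ddAdAAA
ddAddAd
dddAAdd
ddddddd
ddddddd
t=27: ddddddd
ddddA>d
ddddAdA
ddAdAAA
ddAddAd
dddAAdd
ddddddd
ddddddd
t=28: ddddddd
ddddAAd
ddddAvA
ddAdAAA
ddAddAd
dddAAdd
ddddddd
ddddddd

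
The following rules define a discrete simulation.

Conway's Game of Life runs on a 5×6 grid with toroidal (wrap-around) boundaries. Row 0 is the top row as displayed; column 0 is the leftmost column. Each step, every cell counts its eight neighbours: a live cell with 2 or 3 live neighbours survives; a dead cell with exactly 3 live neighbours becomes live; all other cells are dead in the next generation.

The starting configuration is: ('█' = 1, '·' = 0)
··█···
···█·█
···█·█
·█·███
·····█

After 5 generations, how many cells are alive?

3

[0] ··█···
···█·█
···█·█
·█·███
·····█
[1] ····█·
··██··
···█·█
··██·█
█·██·█
[2] ·█··██
··██··
······
·█···█
███··█
[3] ····██
··███·
··█···
·██··█
··█···
[4] ··█·██
··█·██
····█·
·███··
██████
[5] ······
······
·█··██
······
······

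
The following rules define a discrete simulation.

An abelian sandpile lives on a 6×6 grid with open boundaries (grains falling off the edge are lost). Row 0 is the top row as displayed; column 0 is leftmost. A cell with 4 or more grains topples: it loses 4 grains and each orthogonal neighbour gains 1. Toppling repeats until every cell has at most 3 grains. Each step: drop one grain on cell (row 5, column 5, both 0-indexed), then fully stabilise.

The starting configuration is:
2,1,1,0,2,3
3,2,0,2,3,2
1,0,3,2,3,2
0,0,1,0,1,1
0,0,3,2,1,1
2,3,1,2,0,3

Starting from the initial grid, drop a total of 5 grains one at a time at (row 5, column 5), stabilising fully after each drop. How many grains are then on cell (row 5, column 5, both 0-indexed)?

0

k=0  2,1,1,0,2,3
3,2,0,2,3,2
1,0,3,2,3,2
0,0,1,0,1,1
0,0,3,2,1,1
2,3,1,2,0,3
k=1  2,1,1,0,2,3
3,2,0,2,3,2
1,0,3,2,3,2
0,0,1,0,1,1
0,0,3,2,1,2
2,3,1,2,1,0
k=2  2,1,1,0,2,3
3,2,0,2,3,2
1,0,3,2,3,2
0,0,1,0,1,1
0,0,3,2,1,2
2,3,1,2,1,1
k=3  2,1,1,0,2,3
3,2,0,2,3,2
1,0,3,2,3,2
0,0,1,0,1,1
0,0,3,2,1,2
2,3,1,2,1,2
k=4  2,1,1,0,2,3
3,2,0,2,3,2
1,0,3,2,3,2
0,0,1,0,1,1
0,0,3,2,1,2
2,3,1,2,1,3
k=5  2,1,1,0,2,3
3,2,0,2,3,2
1,0,3,2,3,2
0,0,1,0,1,1
0,0,3,2,1,3
2,3,1,2,2,0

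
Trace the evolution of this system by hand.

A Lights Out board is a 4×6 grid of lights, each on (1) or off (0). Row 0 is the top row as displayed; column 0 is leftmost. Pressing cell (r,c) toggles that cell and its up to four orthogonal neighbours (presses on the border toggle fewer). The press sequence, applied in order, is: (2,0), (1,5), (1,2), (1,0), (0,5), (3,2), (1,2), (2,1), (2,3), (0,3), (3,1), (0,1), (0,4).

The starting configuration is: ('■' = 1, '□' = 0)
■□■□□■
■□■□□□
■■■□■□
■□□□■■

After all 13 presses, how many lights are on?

13

t=0: ■□■□□■
■□■□□□
■■■□■□
■□□□■■
t=1: ■□■□□■
□□■□□□
□□■□■□
□□□□■■
t=2: ■□■□□□
□□■□■■
□□■□■■
□□□□■■
t=3: ■□□□□□
□■□■■■
□□□□■■
□□□□■■
t=4: □□□□□□
■□□■■■
■□□□■■
□□□□■■
t=5: □□□□■■
■□□■■□
■□□□■■
□□□□■■
t=6: □□□□■■
■□□■■□
■□■□■■
□■■■■■
t=7: □□■□■■
■■■□■□
■□□□■■
□■■■■■
t=8: □□■□■■
■□■□■□
□■■□■■
□□■■■■
t=9: □□■□■■
■□■■■□
□■□■□■
□□■□■■
t=10: □□□■□■
■□■□■□
□■□■□■
□□■□■■
t=11: □□□■□■
■□■□■□
□□□■□■
■■□□■■
t=12: ■■■■□■
■■■□■□
□□□■□■
■■□□■■
t=13: ■■■□■□
■■■□□□
□□□■□■
■■□□■■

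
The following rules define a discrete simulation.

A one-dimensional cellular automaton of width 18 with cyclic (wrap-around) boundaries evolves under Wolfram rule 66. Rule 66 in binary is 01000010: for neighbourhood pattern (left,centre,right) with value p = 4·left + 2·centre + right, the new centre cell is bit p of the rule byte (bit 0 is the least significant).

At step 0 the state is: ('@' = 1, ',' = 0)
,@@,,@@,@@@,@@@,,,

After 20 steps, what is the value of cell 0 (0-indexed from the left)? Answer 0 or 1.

0

[0] ,@@,,@@,@@@,@@@,,,
[1] @,@,@,@,,,@,,,@,,,
[2] ,,,,,,,,,@,,,@,,,@
[3] ,,,,,,,,@,,,@,,,@,
[4] ,,,,,,,@,,,@,,,@,,
[5] ,,,,,,@,,,@,,,@,,,
[6] ,,,,,@,,,@,,,@,,,,
[7] ,,,,@,,,@,,,@,,,,,
[8] ,,,@,,,@,,,@,,,,,,
[9] ,,@,,,@,,,@,,,,,,,
[10] ,@,,,@,,,@,,,,,,,,
[11] @,,,@,,,@,,,,,,,,,
[12] ,,,@,,,@,,,,,,,,,@
[13] ,,@,,,@,,,,,,,,,@,
[14] ,@,,,@,,,,,,,,,@,,
[15] @,,,@,,,,,,,,,@,,,
[16] ,,,@,,,,,,,,,@,,,@
[17] ,,@,,,,,,,,,@,,,@,
[18] ,@,,,,,,,,,@,,,@,,
[19] @,,,,,,,,,@,,,@,,,
[20] ,,,,,,,,,@,,,@,,,@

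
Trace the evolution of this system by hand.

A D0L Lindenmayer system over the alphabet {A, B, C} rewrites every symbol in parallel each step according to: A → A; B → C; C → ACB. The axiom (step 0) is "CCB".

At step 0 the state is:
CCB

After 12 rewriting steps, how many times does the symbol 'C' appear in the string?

0) CCB
1) ACBACBC
2) AACBCAACBCACB
3) AAACBCACBAAACBCACBAACBC
4) AAAACBCACBAACBCAAAACBCACBAACBCAAACBCACB
5) AAAAACBCACBAACBCAAACBCACBAAAAACBCACBAACBCAAACBCACBAAAACBCACBAACBC
6) AAAAAACBCACBAACBCAAACBCACBAAAACBCACBAACBCAAAAAACBCACBAACBCAAACBCACBAAAACBCACBAACBCAAAAACBCACBAACBCAAACBCACB
7) AAAAAAACBCACBAACBCAAACBCACBAAAACBCACBAACBCAAAAACBCACBAACBC…ACBAACBCAAACBCACBAAAAAACBCACBAACBCAAACBCACBAAAACBCACBAACBC  (len 175)
8) AAAAAAAACBCACBAACBCAAACBCACBAAAACBCACBAACBCAAAAACBCACBAACB…CACBAACBCAAACBCACBAAAACBCACBAACBCAAAAACBCACBAACBCAAACBCACB  (len 285)
9) AAAAAAAAACBCACBAACBCAAACBCACBAAAACBCACBAACBCAAAAACBCACBAAC…ACBAACBCAAACBCACBAAAAAACBCACBAACBCAAACBCACBAAAACBCACBAACBC  (len 463)
10) AAAAAAAAAACBCACBAACBCAAACBCACBAAAACBCACBAACBCAAAAACBCACBAA…CACBAACBCAAACBCACBAAAACBCACBAACBCAAAAACBCACBAACBCAAACBCACB  (len 751)
11) AAAAAAAAAAACBCACBAACBCAAACBCACBAAAACBCACBAACBCAAAAACBCACBA…ACBAACBCAAACBCACBAAAAAACBCACBAACBCAAACBCACBAAAACBCACBAACBC  (len 1217)
12) AAAAAAAAAAAACBCACBAACBCAAACBCACBAAAACBCACBAACBCAAAAACBCACB…CACBAACBCAAACBCACBAAAACBCACBAACBCAAAAACBCACBAACBCAAACBCACB  (len 1971)

610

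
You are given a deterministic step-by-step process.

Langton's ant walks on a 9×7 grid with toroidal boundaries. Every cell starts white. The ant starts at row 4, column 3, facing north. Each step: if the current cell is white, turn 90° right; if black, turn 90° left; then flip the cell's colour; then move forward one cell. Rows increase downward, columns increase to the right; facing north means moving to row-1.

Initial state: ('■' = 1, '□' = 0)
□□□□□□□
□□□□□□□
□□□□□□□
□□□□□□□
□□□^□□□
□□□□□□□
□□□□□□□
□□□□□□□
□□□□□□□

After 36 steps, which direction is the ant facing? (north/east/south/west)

step 0: □□□□□□□
□□□□□□□
□□□□□□□
□□□□□□□
□□□^□□□
□□□□□□□
□□□□□□□
□□□□□□□
□□□□□□□
step 1: □□□□□□□
□□□□□□□
□□□□□□□
□□□□□□□
□□□■>□□
□□□□□□□
□□□□□□□
□□□□□□□
□□□□□□□
step 2: □□□□□□□
□□□□□□□
□□□□□□□
□□□□□□□
□□□■■□□
□□□□v□□
□□□□□□□
□□□□□□□
□□□□□□□
step 3: □□□□□□□
□□□□□□□
□□□□□□□
□□□□□□□
□□□■■□□
□□□<■□□
□□□□□□□
□□□□□□□
□□□□□□□
step 4: □□□□□□□
□□□□□□□
□□□□□□□
□□□□□□□
□□□^■□□
□□□■■□□
□□□□□□□
□□□□□□□
□□□□□□□
step 5: □□□□□□□
□□□□□□□
□□□□□□□
□□□□□□□
□□<□■□□
□□□■■□□
□□□□□□□
□□□□□□□
□□□□□□□
step 6: □□□□□□□
□□□□□□□
□□□□□□□
□□^□□□□
□□■□■□□
□□□■■□□
□□□□□□□
□□□□□□□
□□□□□□□
step 7: □□□□□□□
□□□□□□□
□□□□□□□
□□■>□□□
□□■□■□□
□□□■■□□
□□□□□□□
□□□□□□□
□□□□□□□
step 8: □□□□□□□
□□□□□□□
□□□□□□□
□□■■□□□
□□■v■□□
□□□■■□□
□□□□□□□
□□□□□□□
□□□□□□□
step 9: □□□□□□□
□□□□□□□
□□□□□□□
□□■■□□□
□□<■■□□
□□□■■□□
□□□□□□□
□□□□□□□
□□□□□□□
step 10: □□□□□□□
□□□□□□□
□□□□□□□
□□■■□□□
□□□■■□□
□□v■■□□
□□□□□□□
□□□□□□□
□□□□□□□
step 11: □□□□□□□
□□□□□□□
□□□□□□□
□□■■□□□
□□□■■□□
□<■■■□□
□□□□□□□
□□□□□□□
□□□□□□□
step 12: □□□□□□□
□□□□□□□
□□□□□□□
□□■■□□□
□^□■■□□
□■■■■□□
□□□□□□□
□□□□□□□
□□□□□□□
step 13: □□□□□□□
□□□□□□□
□□□□□□□
□□■■□□□
□■>■■□□
□■■■■□□
□□□□□□□
□□□□□□□
□□□□□□□
step 14: □□□□□□□
□□□□□□□
□□□□□□□
□□■■□□□
□■■■■□□
□■v■■□□
□□□□□□□
□□□□□□□
□□□□□□□
step 15: □□□□□□□
□□□□□□□
□□□□□□□
□□■■□□□
□■■■■□□
□■□>■□□
□□□□□□□
□□□□□□□
□□□□□□□
step 16: □□□□□□□
□□□□□□□
□□□□□□□
□□■■□□□
□■■^■□□
□■□□■□□
□□□□□□□
□□□□□□□
□□□□□□□
step 17: □□□□□□□
□□□□□□□
□□□□□□□
□□■■□□□
□■<□■□□
□■□□■□□
□□□□□□□
□□□□□□□
□□□□□□□
step 18: □□□□□□□
□□□□□□□
□□□□□□□
□□■■□□□
□■□□■□□
□■v□■□□
□□□□□□□
□□□□□□□
□□□□□□□
step 19: □□□□□□□
□□□□□□□
□□□□□□□
□□■■□□□
□■□□■□□
□<■□■□□
□□□□□□□
□□□□□□□
□□□□□□□
step 20: □□□□□□□
□□□□□□□
□□□□□□□
□□■■□□□
□■□□■□□
□□■□■□□
□v□□□□□
□□□□□□□
□□□□□□□
step 21: □□□□□□□
□□□□□□□
□□□□□□□
□□■■□□□
□■□□■□□
□□■□■□□
<■□□□□□
□□□□□□□
□□□□□□□
step 22: □□□□□□□
□□□□□□□
□□□□□□□
□□■■□□□
□■□□■□□
^□■□■□□
■■□□□□□
□□□□□□□
□□□□□□□
step 23: □□□□□□□
□□□□□□□
□□□□□□□
□□■■□□□
□■□□■□□
■>■□■□□
■■□□□□□
□□□□□□□
□□□□□□□
step 24: □□□□□□□
□□□□□□□
□□□□□□□
□□■■□□□
□■□□■□□
■■■□■□□
■v□□□□□
□□□□□□□
□□□□□□□
step 25: □□□□□□□
□□□□□□□
□□□□□□□
□□■■□□□
□■□□■□□
■■■□■□□
■□>□□□□
□□□□□□□
□□□□□□□
step 26: □□□□□□□
□□□□□□□
□□□□□□□
□□■■□□□
□■□□■□□
■■■□■□□
■□■□□□□
□□v□□□□
□□□□□□□
step 27: □□□□□□□
□□□□□□□
□□□□□□□
□□■■□□□
□■□□■□□
■■■□■□□
■□■□□□□
□<■□□□□
□□□□□□□
step 28: □□□□□□□
□□□□□□□
□□□□□□□
□□■■□□□
□■□□■□□
■■■□■□□
■^■□□□□
□■■□□□□
□□□□□□□
step 29: □□□□□□□
□□□□□□□
□□□□□□□
□□■■□□□
□■□□■□□
■■■□■□□
■■>□□□□
□■■□□□□
□□□□□□□
step 30: □□□□□□□
□□□□□□□
□□□□□□□
□□■■□□□
□■□□■□□
■■^□■□□
■■□□□□□
□■■□□□□
□□□□□□□
step 31: □□□□□□□
□□□□□□□
□□□□□□□
□□■■□□□
□■□□■□□
■<□□■□□
■■□□□□□
□■■□□□□
□□□□□□□
step 32: □□□□□□□
□□□□□□□
□□□□□□□
□□■■□□□
□■□□■□□
■□□□■□□
■v□□□□□
□■■□□□□
□□□□□□□
step 33: □□□□□□□
□□□□□□□
□□□□□□□
□□■■□□□
□■□□■□□
■□□□■□□
■□>□□□□
□■■□□□□
□□□□□□□
step 34: □□□□□□□
□□□□□□□
□□□□□□□
□□■■□□□
□■□□■□□
■□□□■□□
■□■□□□□
□■v□□□□
□□□□□□□
step 35: □□□□□□□
□□□□□□□
□□□□□□□
□□■■□□□
□■□□■□□
■□□□■□□
■□■□□□□
□■□>□□□
□□□□□□□
step 36: □□□□□□□
□□□□□□□
□□□□□□□
□□■■□□□
□■□□■□□
■□□□■□□
■□■□□□□
□■□■□□□
□□□v□□□

south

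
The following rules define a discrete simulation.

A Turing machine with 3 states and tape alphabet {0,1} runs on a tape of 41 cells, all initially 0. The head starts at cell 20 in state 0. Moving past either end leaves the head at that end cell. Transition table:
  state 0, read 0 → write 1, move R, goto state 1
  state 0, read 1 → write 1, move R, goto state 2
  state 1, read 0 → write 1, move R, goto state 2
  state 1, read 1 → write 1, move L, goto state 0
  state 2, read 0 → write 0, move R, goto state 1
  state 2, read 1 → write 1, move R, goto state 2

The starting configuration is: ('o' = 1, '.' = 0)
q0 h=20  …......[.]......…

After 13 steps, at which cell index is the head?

33

0) q0 h=20  …......[.]......…
1) q1 h=21  ….....o[.]......…
2) q2 h=22  …....oo[.]......…
3) q1 h=23  …...oo.[.]......…
4) q2 h=24  …..oo.o[.]......…
5) q1 h=25  ….oo.o.[.]......…
6) q2 h=26  …oo.o.o[.]......…
7) q1 h=27  …o.o.o.[.]......…
8) q2 h=28  ….o.o.o[.]......…
9) q1 h=29  …o.o.o.[.]......…
10) q2 h=30  ….o.o.o[.]......…
11) q1 h=31  …o.o.o.[.]......…
12) q2 h=32  ….o.o.o[.]......…
13) q1 h=33  …o.o.o.[.]......…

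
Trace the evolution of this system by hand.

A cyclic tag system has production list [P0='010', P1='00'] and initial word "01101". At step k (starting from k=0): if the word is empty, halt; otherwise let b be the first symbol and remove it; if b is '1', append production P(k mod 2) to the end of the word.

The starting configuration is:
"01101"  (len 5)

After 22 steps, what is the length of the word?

1

gen 0: "01101"  (len 5)
gen 1: "1101"  (len 4)
gen 2: "10100"  (len 5)
gen 3: "0100010"  (len 7)
gen 4: "100010"  (len 6)
gen 5: "00010010"  (len 8)
gen 6: "0010010"  (len 7)
gen 7: "010010"  (len 6)
gen 8: "10010"  (len 5)
gen 9: "0010010"  (len 7)
gen 10: "010010"  (len 6)
gen 11: "10010"  (len 5)
gen 12: "001000"  (len 6)
gen 13: "01000"  (len 5)
gen 14: "1000"  (len 4)
gen 15: "000010"  (len 6)
gen 16: "00010"  (len 5)
gen 17: "0010"  (len 4)
gen 18: "010"  (len 3)
gen 19: "10"  (len 2)
gen 20: "000"  (len 3)
gen 21: "00"  (len 2)
gen 22: "0"  (len 1)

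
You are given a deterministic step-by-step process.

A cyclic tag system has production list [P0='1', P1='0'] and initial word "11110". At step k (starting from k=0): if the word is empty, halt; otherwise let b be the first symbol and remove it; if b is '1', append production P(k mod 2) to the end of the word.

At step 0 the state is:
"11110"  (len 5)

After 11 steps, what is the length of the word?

[0] "11110"  (len 5)
[1] "11101"  (len 5)
[2] "11010"  (len 5)
[3] "10101"  (len 5)
[4] "01010"  (len 5)
[5] "1010"  (len 4)
[6] "0100"  (len 4)
[7] "100"  (len 3)
[8] "000"  (len 3)
[9] "00"  (len 2)
[10] "0"  (len 1)
[11] (halted — word empty)

0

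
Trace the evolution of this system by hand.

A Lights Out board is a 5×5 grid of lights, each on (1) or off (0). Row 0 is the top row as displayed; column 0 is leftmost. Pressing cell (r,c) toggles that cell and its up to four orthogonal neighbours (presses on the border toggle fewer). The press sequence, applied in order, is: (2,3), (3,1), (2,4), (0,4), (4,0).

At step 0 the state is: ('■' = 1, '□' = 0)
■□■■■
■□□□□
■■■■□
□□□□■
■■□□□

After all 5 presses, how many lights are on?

0) ■□■■■
■□□□□
■■■■□
□□□□■
■■□□□
1) ■□■■■
■□□■□
■■□□■
□□□■■
■■□□□
2) ■□■■■
■□□■□
■□□□■
■■■■■
■□□□□
3) ■□■■■
■□□■■
■□□■□
■■■■□
■□□□□
4) ■□■□□
■□□■□
■□□■□
■■■■□
■□□□□
5) ■□■□□
■□□■□
■□□■□
□■■■□
□■□□□

10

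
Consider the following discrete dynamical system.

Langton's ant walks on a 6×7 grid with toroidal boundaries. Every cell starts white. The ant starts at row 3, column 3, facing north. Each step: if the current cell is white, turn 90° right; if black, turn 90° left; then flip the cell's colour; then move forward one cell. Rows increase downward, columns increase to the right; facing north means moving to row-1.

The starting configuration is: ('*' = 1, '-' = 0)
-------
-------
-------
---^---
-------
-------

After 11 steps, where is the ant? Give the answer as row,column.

t=0: -------
-------
-------
---^---
-------
-------
t=1: -------
-------
-------
---*>--
-------
-------
t=2: -------
-------
-------
---**--
----v--
-------
t=3: -------
-------
-------
---**--
---<*--
-------
t=4: -------
-------
-------
---^*--
---**--
-------
t=5: -------
-------
-------
--<-*--
---**--
-------
t=6: -------
-------
--^----
--*-*--
---**--
-------
t=7: -------
-------
--*>---
--*-*--
---**--
-------
t=8: -------
-------
--**---
--*v*--
---**--
-------
t=9: -------
-------
--**---
--<**--
---**--
-------
t=10: -------
-------
--**---
---**--
--v**--
-------
t=11: -------
-------
--**---
---**--
-<***--
-------

4,1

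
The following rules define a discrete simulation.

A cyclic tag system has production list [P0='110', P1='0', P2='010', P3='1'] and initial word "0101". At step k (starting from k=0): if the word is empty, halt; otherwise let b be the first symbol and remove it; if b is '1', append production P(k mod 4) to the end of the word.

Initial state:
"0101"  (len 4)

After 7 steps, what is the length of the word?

gen 0: "0101"  (len 4)
gen 1: "101"  (len 3)
gen 2: "010"  (len 3)
gen 3: "10"  (len 2)
gen 4: "01"  (len 2)
gen 5: "1"  (len 1)
gen 6: "0"  (len 1)
gen 7: (halted — word empty)

0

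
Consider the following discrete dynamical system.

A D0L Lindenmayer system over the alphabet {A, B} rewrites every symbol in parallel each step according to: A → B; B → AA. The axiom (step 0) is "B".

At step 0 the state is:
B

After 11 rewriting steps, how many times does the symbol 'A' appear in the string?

64

t=0: B
t=1: AA
t=2: BB
t=3: AAAA
t=4: BBBB
t=5: AAAAAAAA
t=6: BBBBBBBB
t=7: AAAAAAAAAAAAAAAA
t=8: BBBBBBBBBBBBBBBB
t=9: AAAAAAAAAAAAAAAAAAAAAAAAAAAAAAAA
t=10: BBBBBBBBBBBBBBBBBBBBBBBBBBBBBBBB
t=11: AAAAAAAAAAAAAAAAAAAAAAAAAAAAAAAAAAAAAAAAAAAAAAAAAAAAAAAAAAAAAAAA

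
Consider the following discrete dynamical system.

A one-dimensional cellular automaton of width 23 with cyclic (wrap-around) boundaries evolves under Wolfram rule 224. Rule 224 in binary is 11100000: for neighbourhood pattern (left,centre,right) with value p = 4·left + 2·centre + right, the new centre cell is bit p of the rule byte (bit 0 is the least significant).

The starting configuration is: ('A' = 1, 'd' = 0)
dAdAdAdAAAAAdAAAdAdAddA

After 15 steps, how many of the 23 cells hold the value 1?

0

k=0  dAdAdAdAAAAAdAAAdAdAddA
k=1  AdAdAdAdAAAAAdAAAdAdddd
k=2  dAdAdAdAdAAAAAdAAAddddd
k=3  ddAdAdAdAdAAAAAdAAddddd
k=4  dddAdAdAdAdAAAAAdAddddd
k=5  ddddAdAdAdAdAAAAAdddddd
k=6  dddddAdAdAdAdAAAAdddddd
k=7  ddddddAdAdAdAdAAAdddddd
k=8  dddddddAdAdAdAdAAdddddd
k=9  ddddddddAdAdAdAdAdddddd
k=10  dddddddddAdAdAdAddddddd
k=11  ddddddddddAdAdAdddddddd
k=12  dddddddddddAdAddddddddd
k=13  ddddddddddddAdddddddddd
k=14  ddddddddddddddddddddddd
k=15  ddddddddddddddddddddddd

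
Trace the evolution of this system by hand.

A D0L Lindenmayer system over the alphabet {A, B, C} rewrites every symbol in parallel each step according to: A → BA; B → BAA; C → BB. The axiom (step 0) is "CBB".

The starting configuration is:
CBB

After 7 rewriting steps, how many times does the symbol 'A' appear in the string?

956

k=0  CBB
k=1  BBBAABAA
k=2  BAABAABAABABABAABABA
k=3  BAABABABAABABABAABABABAABABAABABAABABABAABABAABA
k=4  BAABABABAABABAABABAABABABAABABAABABAABABABAABABAABABAABABABAABABAABABABAABABAABABABAABABAABABAABABABAABABAABABABAABA
k=5  BAABABABAABABAABABAABABABAABABAABABABAABABAABABABAABABAABA…BAABABABAABABAABABAABABABAABABAABABABAABABAABABAABABABAABA  (len 280)
k=6  BAABABABAABABAABABAABABABAABABAABABABAABABAABABABAABABAABA…BAABABAABABABAABABAABABABAABABAABABABAABABAABABAABABABAABA  (len 676)
k=7  BAABABABAABABAABABAABABABAABABAABABABAABABAABABABAABABAABA…BAABABAABABABAABABAABABABAABABAABABABAABABAABABAABABABAABA  (len 1632)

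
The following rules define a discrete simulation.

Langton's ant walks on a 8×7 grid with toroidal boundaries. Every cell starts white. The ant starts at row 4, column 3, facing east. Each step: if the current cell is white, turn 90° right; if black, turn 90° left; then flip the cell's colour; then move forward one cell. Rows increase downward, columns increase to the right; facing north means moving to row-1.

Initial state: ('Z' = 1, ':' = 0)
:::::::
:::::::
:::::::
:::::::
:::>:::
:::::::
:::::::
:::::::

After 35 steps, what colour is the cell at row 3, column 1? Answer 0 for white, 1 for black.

1

[0] :::::::
:::::::
:::::::
:::::::
:::>:::
:::::::
:::::::
:::::::
[1] :::::::
:::::::
:::::::
:::::::
:::Z:::
:::v:::
:::::::
:::::::
[2] :::::::
:::::::
:::::::
:::::::
:::Z:::
::<Z:::
:::::::
:::::::
[3] :::::::
:::::::
:::::::
:::::::
::^Z:::
::ZZ:::
:::::::
:::::::
[4] :::::::
:::::::
:::::::
:::::::
::Z>:::
::ZZ:::
:::::::
:::::::
[5] :::::::
:::::::
:::::::
:::^:::
::Z::::
::ZZ:::
:::::::
:::::::
[6] :::::::
:::::::
:::::::
:::Z>::
::Z::::
::ZZ:::
:::::::
:::::::
[7] :::::::
:::::::
:::::::
:::ZZ::
::Z:v::
::ZZ:::
:::::::
:::::::
[8] :::::::
:::::::
:::::::
:::ZZ::
::Z<Z::
::ZZ:::
:::::::
:::::::
[9] :::::::
:::::::
:::::::
:::^Z::
::ZZZ::
::ZZ:::
:::::::
:::::::
[10] :::::::
:::::::
:::::::
::<:Z::
::ZZZ::
::ZZ:::
:::::::
:::::::
[11] :::::::
:::::::
::^::::
::Z:Z::
::ZZZ::
::ZZ:::
:::::::
:::::::
[12] :::::::
:::::::
::Z>:::
::Z:Z::
::ZZZ::
::ZZ:::
:::::::
:::::::
[13] :::::::
:::::::
::ZZ:::
::ZvZ::
::ZZZ::
::ZZ:::
:::::::
:::::::
[14] :::::::
:::::::
::ZZ:::
::<ZZ::
::ZZZ::
::ZZ:::
:::::::
:::::::
[15] :::::::
:::::::
::ZZ:::
:::ZZ::
::vZZ::
::ZZ:::
:::::::
:::::::
[16] :::::::
:::::::
::ZZ:::
:::ZZ::
:::>Z::
::ZZ:::
:::::::
:::::::
[17] :::::::
:::::::
::ZZ:::
:::^Z::
::::Z::
::ZZ:::
:::::::
:::::::
[18] :::::::
:::::::
::ZZ:::
::<:Z::
::::Z::
::ZZ:::
:::::::
:::::::
[19] :::::::
:::::::
::^Z:::
::Z:Z::
::::Z::
::ZZ:::
:::::::
:::::::
[20] :::::::
:::::::
:<:Z:::
::Z:Z::
::::Z::
::ZZ:::
:::::::
:::::::
[21] :::::::
:^:::::
:Z:Z:::
::Z:Z::
::::Z::
::ZZ:::
:::::::
:::::::
[22] :::::::
:Z>::::
:Z:Z:::
::Z:Z::
::::Z::
::ZZ:::
:::::::
:::::::
[23] :::::::
:ZZ::::
:ZvZ:::
::Z:Z::
::::Z::
::ZZ:::
:::::::
:::::::
[24] :::::::
:ZZ::::
:<ZZ:::
::Z:Z::
::::Z::
::ZZ:::
:::::::
:::::::
[25] :::::::
:ZZ::::
::ZZ:::
:vZ:Z::
::::Z::
::ZZ:::
:::::::
:::::::
[26] :::::::
:ZZ::::
::ZZ:::
<ZZ:Z::
::::Z::
::ZZ:::
:::::::
:::::::
[27] :::::::
:ZZ::::
^:ZZ:::
ZZZ:Z::
::::Z::
::ZZ:::
:::::::
:::::::
[28] :::::::
:ZZ::::
Z>ZZ:::
ZZZ:Z::
::::Z::
::ZZ:::
:::::::
:::::::
[29] :::::::
:ZZ::::
ZZZZ:::
ZvZ:Z::
::::Z::
::ZZ:::
:::::::
:::::::
[30] :::::::
:ZZ::::
ZZZZ:::
Z:>:Z::
::::Z::
::ZZ:::
:::::::
:::::::
[31] :::::::
:ZZ::::
ZZ^Z:::
Z:::Z::
::::Z::
::ZZ:::
:::::::
:::::::
[32] :::::::
:ZZ::::
Z<:Z:::
Z:::Z::
::::Z::
::ZZ:::
:::::::
:::::::
[33] :::::::
:ZZ::::
Z::Z:::
Zv::Z::
::::Z::
::ZZ:::
:::::::
:::::::
[34] :::::::
:ZZ::::
Z::Z:::
<Z::Z::
::::Z::
::ZZ:::
:::::::
:::::::
[35] :::::::
:ZZ::::
Z::Z:::
:Z::Z::
v:::Z::
::ZZ:::
:::::::
:::::::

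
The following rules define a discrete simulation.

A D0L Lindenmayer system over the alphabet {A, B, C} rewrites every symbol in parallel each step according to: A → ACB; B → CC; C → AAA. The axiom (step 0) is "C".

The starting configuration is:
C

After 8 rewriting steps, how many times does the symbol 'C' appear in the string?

t=0: C
t=1: AAA
t=2: ACBACBACB
t=3: ACBAAACCACBAAACCACBAAACC
t=4: ACBAAACCACBACBACBAAAAAAACBAAACCACBACBACBAAAAAAACBAAACCACBACBACBAAAAAA
t=5: ACBAAACCACBACBACBAAAAAAACBAAACCACBAAACCACBAAACCACBACBACBAC…CACBACBACBAAAAAAACBAAACCACBAAACCACBAAACCACBACBACBACBACBACB  (len 195)
t=6: ACBAAACCACBACBACBAAAAAAACBAAACCACBAAACCACBAAACCACBACBACBAC…BACBAAAAAAACBAAACCACBAAACCACBAAACCACBAAACCACBAAACCACBAAACC  (len 546)
t=7: ACBAAACCACBACBACBAAAAAAACBAAACCACBAAACCACBAAACCACBACBACBAC…ACBACBAAAAAAACBAAACCACBACBACBAAAAAAACBAAACCACBACBACBAAAAAA  (len 1545)
t=8: ACBAAACCACBACBACBAAAAAAACBAAACCACBAAACCACBAAACCACBACBACBAC…CACBACBACBAAAAAAACBAAACCACBAAACCACBAAACCACBACBACBACBACBACB  (len 4353)

1359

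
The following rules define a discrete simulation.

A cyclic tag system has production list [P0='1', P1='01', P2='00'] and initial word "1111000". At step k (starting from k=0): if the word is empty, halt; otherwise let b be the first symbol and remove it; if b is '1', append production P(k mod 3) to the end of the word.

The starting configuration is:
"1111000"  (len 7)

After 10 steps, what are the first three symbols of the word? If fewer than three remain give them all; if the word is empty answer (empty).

001

t=0: "1111000"  (len 7)
t=1: "1110001"  (len 7)
t=2: "11000101"  (len 8)
t=3: "100010100"  (len 9)
t=4: "000101001"  (len 9)
t=5: "00101001"  (len 8)
t=6: "0101001"  (len 7)
t=7: "101001"  (len 6)
t=8: "0100101"  (len 7)
t=9: "100101"  (len 6)
t=10: "001011"  (len 6)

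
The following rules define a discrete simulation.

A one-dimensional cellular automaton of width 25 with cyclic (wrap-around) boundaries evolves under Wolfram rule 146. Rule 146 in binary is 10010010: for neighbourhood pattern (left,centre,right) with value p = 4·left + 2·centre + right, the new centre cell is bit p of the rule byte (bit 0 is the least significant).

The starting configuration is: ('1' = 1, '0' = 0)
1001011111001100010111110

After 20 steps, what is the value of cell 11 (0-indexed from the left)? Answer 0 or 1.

gen 0: 1001011111001100010111110
gen 1: 0110001110110010100011100
gen 2: 1001010100001100010101010
gen 3: 0110000010010010100000000
gen 4: 1001000101101100010000000
gen 5: 0110101000000010101000001
gen 6: 0000000100000100000100010
gen 7: 0000001010001010001010101
gen 8: 1000010001010001010000000
gen 9: 0100101010001010001000001
gen 10: 0011000001010001010100010
gen 11: 0100100010001010000010101
gen 12: 0011010101010001000100000
gen 13: 0100000000001010101010000
gen 14: 1010000000010000000001000
gen 15: 0001000000101000000010101
gen 16: 1010100001000100000100000
gen 17: 0000010010101010001010001
gen 18: 1000101100000001010001010
gen 19: 0101000010000010001010000
gen 20: 1000100101000101010001000

0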